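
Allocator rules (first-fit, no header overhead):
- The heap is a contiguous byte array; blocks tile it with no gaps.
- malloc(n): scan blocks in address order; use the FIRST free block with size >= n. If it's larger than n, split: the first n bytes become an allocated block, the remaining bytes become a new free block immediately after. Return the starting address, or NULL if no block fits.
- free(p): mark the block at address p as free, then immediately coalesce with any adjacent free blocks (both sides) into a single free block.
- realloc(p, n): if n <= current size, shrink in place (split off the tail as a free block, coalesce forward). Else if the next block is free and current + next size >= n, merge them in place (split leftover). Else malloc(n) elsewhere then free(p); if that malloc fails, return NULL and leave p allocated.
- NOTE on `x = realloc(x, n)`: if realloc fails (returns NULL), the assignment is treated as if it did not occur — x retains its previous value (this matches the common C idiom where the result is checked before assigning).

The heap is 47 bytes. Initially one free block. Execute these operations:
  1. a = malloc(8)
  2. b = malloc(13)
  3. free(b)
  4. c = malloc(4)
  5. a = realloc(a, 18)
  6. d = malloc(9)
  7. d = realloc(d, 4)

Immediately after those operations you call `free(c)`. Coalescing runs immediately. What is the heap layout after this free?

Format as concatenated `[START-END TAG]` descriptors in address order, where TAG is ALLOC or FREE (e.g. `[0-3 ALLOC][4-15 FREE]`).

Op 1: a = malloc(8) -> a = 0; heap: [0-7 ALLOC][8-46 FREE]
Op 2: b = malloc(13) -> b = 8; heap: [0-7 ALLOC][8-20 ALLOC][21-46 FREE]
Op 3: free(b) -> (freed b); heap: [0-7 ALLOC][8-46 FREE]
Op 4: c = malloc(4) -> c = 8; heap: [0-7 ALLOC][8-11 ALLOC][12-46 FREE]
Op 5: a = realloc(a, 18) -> a = 12; heap: [0-7 FREE][8-11 ALLOC][12-29 ALLOC][30-46 FREE]
Op 6: d = malloc(9) -> d = 30; heap: [0-7 FREE][8-11 ALLOC][12-29 ALLOC][30-38 ALLOC][39-46 FREE]
Op 7: d = realloc(d, 4) -> d = 30; heap: [0-7 FREE][8-11 ALLOC][12-29 ALLOC][30-33 ALLOC][34-46 FREE]
free(c): c = 8 -> block [8-11 ALLOC]; mark free, coalesce with adjacent free neighbors -> [0-11 FREE][12-29 ALLOC][30-33 ALLOC][34-46 FREE]

Answer: [0-11 FREE][12-29 ALLOC][30-33 ALLOC][34-46 FREE]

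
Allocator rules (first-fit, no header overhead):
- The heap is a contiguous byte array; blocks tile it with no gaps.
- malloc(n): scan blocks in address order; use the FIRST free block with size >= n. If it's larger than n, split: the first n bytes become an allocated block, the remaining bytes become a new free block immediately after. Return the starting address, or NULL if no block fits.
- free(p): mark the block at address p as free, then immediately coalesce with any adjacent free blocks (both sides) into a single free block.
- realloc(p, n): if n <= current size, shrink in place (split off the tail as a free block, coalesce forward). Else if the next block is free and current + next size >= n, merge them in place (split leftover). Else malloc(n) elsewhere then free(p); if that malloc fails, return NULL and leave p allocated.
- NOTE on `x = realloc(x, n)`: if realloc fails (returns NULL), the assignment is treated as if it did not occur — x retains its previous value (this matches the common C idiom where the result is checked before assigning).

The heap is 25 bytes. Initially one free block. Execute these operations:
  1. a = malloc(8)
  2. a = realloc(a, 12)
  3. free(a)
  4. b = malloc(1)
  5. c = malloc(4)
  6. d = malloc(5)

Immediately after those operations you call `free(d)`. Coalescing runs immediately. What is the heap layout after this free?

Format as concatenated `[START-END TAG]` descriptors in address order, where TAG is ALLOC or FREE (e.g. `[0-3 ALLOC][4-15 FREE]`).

Answer: [0-0 ALLOC][1-4 ALLOC][5-24 FREE]

Derivation:
Op 1: a = malloc(8) -> a = 0; heap: [0-7 ALLOC][8-24 FREE]
Op 2: a = realloc(a, 12) -> a = 0; heap: [0-11 ALLOC][12-24 FREE]
Op 3: free(a) -> (freed a); heap: [0-24 FREE]
Op 4: b = malloc(1) -> b = 0; heap: [0-0 ALLOC][1-24 FREE]
Op 5: c = malloc(4) -> c = 1; heap: [0-0 ALLOC][1-4 ALLOC][5-24 FREE]
Op 6: d = malloc(5) -> d = 5; heap: [0-0 ALLOC][1-4 ALLOC][5-9 ALLOC][10-24 FREE]
free(d): d = 5 -> block [5-9 ALLOC]; mark free, coalesce with adjacent free neighbors -> [0-0 ALLOC][1-4 ALLOC][5-24 FREE]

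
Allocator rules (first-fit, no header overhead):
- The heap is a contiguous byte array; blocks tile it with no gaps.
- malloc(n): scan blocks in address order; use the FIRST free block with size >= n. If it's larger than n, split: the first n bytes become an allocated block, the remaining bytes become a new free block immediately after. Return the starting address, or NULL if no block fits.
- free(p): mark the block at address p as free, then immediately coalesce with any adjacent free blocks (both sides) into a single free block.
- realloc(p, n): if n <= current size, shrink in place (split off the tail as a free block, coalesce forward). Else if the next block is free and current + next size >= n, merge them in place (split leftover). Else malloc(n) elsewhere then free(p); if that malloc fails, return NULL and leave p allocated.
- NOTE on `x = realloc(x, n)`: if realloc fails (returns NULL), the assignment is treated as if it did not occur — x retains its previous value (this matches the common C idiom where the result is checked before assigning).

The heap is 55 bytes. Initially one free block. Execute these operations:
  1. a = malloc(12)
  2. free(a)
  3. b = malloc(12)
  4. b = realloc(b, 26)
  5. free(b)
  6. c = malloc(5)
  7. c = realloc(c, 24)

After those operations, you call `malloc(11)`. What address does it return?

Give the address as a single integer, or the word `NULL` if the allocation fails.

Answer: 24

Derivation:
Op 1: a = malloc(12) -> a = 0; heap: [0-11 ALLOC][12-54 FREE]
Op 2: free(a) -> (freed a); heap: [0-54 FREE]
Op 3: b = malloc(12) -> b = 0; heap: [0-11 ALLOC][12-54 FREE]
Op 4: b = realloc(b, 26) -> b = 0; heap: [0-25 ALLOC][26-54 FREE]
Op 5: free(b) -> (freed b); heap: [0-54 FREE]
Op 6: c = malloc(5) -> c = 0; heap: [0-4 ALLOC][5-54 FREE]
Op 7: c = realloc(c, 24) -> c = 0; heap: [0-23 ALLOC][24-54 FREE]
malloc(11): first-fit scan over [0-23 ALLOC][24-54 FREE] -> 24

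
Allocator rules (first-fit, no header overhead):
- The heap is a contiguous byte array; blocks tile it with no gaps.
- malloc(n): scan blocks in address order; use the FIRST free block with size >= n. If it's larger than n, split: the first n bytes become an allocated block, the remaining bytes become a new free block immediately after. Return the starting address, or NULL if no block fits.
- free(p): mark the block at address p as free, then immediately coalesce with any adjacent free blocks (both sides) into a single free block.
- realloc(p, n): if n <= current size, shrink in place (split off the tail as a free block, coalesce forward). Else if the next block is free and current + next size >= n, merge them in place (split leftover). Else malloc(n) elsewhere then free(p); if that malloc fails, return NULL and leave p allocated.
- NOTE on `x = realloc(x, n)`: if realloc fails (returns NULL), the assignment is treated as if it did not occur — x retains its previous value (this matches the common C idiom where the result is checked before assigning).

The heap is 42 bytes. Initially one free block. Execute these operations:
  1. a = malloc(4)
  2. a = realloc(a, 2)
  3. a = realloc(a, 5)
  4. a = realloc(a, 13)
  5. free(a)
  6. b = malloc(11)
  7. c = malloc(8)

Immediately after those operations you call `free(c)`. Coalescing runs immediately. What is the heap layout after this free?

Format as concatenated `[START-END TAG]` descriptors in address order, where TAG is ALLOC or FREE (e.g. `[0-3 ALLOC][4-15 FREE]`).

Answer: [0-10 ALLOC][11-41 FREE]

Derivation:
Op 1: a = malloc(4) -> a = 0; heap: [0-3 ALLOC][4-41 FREE]
Op 2: a = realloc(a, 2) -> a = 0; heap: [0-1 ALLOC][2-41 FREE]
Op 3: a = realloc(a, 5) -> a = 0; heap: [0-4 ALLOC][5-41 FREE]
Op 4: a = realloc(a, 13) -> a = 0; heap: [0-12 ALLOC][13-41 FREE]
Op 5: free(a) -> (freed a); heap: [0-41 FREE]
Op 6: b = malloc(11) -> b = 0; heap: [0-10 ALLOC][11-41 FREE]
Op 7: c = malloc(8) -> c = 11; heap: [0-10 ALLOC][11-18 ALLOC][19-41 FREE]
free(c): c = 11 -> block [11-18 ALLOC]; mark free, coalesce with adjacent free neighbors -> [0-10 ALLOC][11-41 FREE]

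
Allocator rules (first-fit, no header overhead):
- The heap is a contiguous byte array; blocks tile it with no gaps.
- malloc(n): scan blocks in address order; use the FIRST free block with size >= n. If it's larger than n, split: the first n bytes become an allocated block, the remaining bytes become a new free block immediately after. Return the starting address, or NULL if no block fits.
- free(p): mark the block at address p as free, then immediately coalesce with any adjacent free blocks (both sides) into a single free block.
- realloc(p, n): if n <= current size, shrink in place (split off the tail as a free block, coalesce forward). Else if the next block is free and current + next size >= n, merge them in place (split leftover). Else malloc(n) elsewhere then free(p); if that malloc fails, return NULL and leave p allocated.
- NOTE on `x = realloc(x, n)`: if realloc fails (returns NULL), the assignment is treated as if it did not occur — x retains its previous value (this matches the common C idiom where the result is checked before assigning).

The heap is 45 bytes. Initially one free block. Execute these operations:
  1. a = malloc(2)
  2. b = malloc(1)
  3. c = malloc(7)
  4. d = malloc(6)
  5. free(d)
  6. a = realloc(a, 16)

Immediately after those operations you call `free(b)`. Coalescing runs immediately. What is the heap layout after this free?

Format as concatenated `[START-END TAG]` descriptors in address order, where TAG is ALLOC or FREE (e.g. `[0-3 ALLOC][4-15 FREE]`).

Op 1: a = malloc(2) -> a = 0; heap: [0-1 ALLOC][2-44 FREE]
Op 2: b = malloc(1) -> b = 2; heap: [0-1 ALLOC][2-2 ALLOC][3-44 FREE]
Op 3: c = malloc(7) -> c = 3; heap: [0-1 ALLOC][2-2 ALLOC][3-9 ALLOC][10-44 FREE]
Op 4: d = malloc(6) -> d = 10; heap: [0-1 ALLOC][2-2 ALLOC][3-9 ALLOC][10-15 ALLOC][16-44 FREE]
Op 5: free(d) -> (freed d); heap: [0-1 ALLOC][2-2 ALLOC][3-9 ALLOC][10-44 FREE]
Op 6: a = realloc(a, 16) -> a = 10; heap: [0-1 FREE][2-2 ALLOC][3-9 ALLOC][10-25 ALLOC][26-44 FREE]
free(b): b = 2 -> block [2-2 ALLOC]; mark free, coalesce with adjacent free neighbors -> [0-2 FREE][3-9 ALLOC][10-25 ALLOC][26-44 FREE]

Answer: [0-2 FREE][3-9 ALLOC][10-25 ALLOC][26-44 FREE]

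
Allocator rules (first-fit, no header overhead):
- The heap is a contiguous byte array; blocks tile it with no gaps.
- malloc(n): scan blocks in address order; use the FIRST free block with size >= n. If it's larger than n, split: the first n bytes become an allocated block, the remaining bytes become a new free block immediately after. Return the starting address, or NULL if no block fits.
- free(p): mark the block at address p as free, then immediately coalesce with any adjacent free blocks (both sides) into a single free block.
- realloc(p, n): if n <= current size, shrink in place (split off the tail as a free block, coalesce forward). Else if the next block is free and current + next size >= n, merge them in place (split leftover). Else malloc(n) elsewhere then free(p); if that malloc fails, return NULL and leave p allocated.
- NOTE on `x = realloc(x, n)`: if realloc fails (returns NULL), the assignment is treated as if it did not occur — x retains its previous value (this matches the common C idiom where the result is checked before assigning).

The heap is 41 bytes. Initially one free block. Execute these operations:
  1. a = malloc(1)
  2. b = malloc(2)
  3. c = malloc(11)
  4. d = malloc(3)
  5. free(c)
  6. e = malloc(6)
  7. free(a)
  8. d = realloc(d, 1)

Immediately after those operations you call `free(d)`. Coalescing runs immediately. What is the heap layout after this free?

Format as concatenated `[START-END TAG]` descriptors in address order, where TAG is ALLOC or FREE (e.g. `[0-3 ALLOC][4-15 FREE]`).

Answer: [0-0 FREE][1-2 ALLOC][3-8 ALLOC][9-40 FREE]

Derivation:
Op 1: a = malloc(1) -> a = 0; heap: [0-0 ALLOC][1-40 FREE]
Op 2: b = malloc(2) -> b = 1; heap: [0-0 ALLOC][1-2 ALLOC][3-40 FREE]
Op 3: c = malloc(11) -> c = 3; heap: [0-0 ALLOC][1-2 ALLOC][3-13 ALLOC][14-40 FREE]
Op 4: d = malloc(3) -> d = 14; heap: [0-0 ALLOC][1-2 ALLOC][3-13 ALLOC][14-16 ALLOC][17-40 FREE]
Op 5: free(c) -> (freed c); heap: [0-0 ALLOC][1-2 ALLOC][3-13 FREE][14-16 ALLOC][17-40 FREE]
Op 6: e = malloc(6) -> e = 3; heap: [0-0 ALLOC][1-2 ALLOC][3-8 ALLOC][9-13 FREE][14-16 ALLOC][17-40 FREE]
Op 7: free(a) -> (freed a); heap: [0-0 FREE][1-2 ALLOC][3-8 ALLOC][9-13 FREE][14-16 ALLOC][17-40 FREE]
Op 8: d = realloc(d, 1) -> d = 14; heap: [0-0 FREE][1-2 ALLOC][3-8 ALLOC][9-13 FREE][14-14 ALLOC][15-40 FREE]
free(d): d = 14 -> block [14-14 ALLOC]; mark free, coalesce with adjacent free neighbors -> [0-0 FREE][1-2 ALLOC][3-8 ALLOC][9-40 FREE]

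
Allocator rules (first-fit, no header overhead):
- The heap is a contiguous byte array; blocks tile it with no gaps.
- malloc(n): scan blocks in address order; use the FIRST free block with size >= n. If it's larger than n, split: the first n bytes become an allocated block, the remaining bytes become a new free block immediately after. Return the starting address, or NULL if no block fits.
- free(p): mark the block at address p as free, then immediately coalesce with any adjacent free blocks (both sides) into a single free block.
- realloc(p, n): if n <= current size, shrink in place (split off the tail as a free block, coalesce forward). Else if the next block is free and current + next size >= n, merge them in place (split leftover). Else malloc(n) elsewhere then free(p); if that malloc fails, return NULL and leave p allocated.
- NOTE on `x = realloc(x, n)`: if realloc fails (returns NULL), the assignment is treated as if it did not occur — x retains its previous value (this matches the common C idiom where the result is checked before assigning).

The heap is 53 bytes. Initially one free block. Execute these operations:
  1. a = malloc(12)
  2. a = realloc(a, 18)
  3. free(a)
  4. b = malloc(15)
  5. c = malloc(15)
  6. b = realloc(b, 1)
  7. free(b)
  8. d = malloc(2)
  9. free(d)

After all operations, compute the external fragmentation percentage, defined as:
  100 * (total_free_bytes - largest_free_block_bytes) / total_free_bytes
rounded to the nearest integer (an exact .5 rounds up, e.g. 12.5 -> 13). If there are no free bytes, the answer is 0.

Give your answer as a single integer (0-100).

Answer: 39

Derivation:
Op 1: a = malloc(12) -> a = 0; heap: [0-11 ALLOC][12-52 FREE]
Op 2: a = realloc(a, 18) -> a = 0; heap: [0-17 ALLOC][18-52 FREE]
Op 3: free(a) -> (freed a); heap: [0-52 FREE]
Op 4: b = malloc(15) -> b = 0; heap: [0-14 ALLOC][15-52 FREE]
Op 5: c = malloc(15) -> c = 15; heap: [0-14 ALLOC][15-29 ALLOC][30-52 FREE]
Op 6: b = realloc(b, 1) -> b = 0; heap: [0-0 ALLOC][1-14 FREE][15-29 ALLOC][30-52 FREE]
Op 7: free(b) -> (freed b); heap: [0-14 FREE][15-29 ALLOC][30-52 FREE]
Op 8: d = malloc(2) -> d = 0; heap: [0-1 ALLOC][2-14 FREE][15-29 ALLOC][30-52 FREE]
Op 9: free(d) -> (freed d); heap: [0-14 FREE][15-29 ALLOC][30-52 FREE]
Free blocks: [15 23] total_free=38 largest=23 -> 100*(38-23)/38 = 1500/38 ≈ 39.474 -> rounds to 39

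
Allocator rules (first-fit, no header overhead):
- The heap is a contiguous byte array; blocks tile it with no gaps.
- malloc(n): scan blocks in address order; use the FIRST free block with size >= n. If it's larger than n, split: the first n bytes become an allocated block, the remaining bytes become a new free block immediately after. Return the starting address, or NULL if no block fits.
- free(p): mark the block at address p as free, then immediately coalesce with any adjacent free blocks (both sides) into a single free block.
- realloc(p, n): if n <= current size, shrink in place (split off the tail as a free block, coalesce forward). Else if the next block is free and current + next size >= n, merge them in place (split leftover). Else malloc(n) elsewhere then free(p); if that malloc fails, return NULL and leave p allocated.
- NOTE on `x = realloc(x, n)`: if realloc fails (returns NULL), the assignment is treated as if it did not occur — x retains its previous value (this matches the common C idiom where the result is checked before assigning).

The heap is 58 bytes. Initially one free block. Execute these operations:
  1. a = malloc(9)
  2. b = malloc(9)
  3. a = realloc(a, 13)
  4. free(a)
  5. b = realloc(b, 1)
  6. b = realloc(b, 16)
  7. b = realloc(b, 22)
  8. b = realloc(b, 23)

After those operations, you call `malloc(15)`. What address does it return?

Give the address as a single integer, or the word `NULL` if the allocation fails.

Op 1: a = malloc(9) -> a = 0; heap: [0-8 ALLOC][9-57 FREE]
Op 2: b = malloc(9) -> b = 9; heap: [0-8 ALLOC][9-17 ALLOC][18-57 FREE]
Op 3: a = realloc(a, 13) -> a = 18; heap: [0-8 FREE][9-17 ALLOC][18-30 ALLOC][31-57 FREE]
Op 4: free(a) -> (freed a); heap: [0-8 FREE][9-17 ALLOC][18-57 FREE]
Op 5: b = realloc(b, 1) -> b = 9; heap: [0-8 FREE][9-9 ALLOC][10-57 FREE]
Op 6: b = realloc(b, 16) -> b = 9; heap: [0-8 FREE][9-24 ALLOC][25-57 FREE]
Op 7: b = realloc(b, 22) -> b = 9; heap: [0-8 FREE][9-30 ALLOC][31-57 FREE]
Op 8: b = realloc(b, 23) -> b = 9; heap: [0-8 FREE][9-31 ALLOC][32-57 FREE]
malloc(15): first-fit scan over [0-8 FREE][9-31 ALLOC][32-57 FREE] -> 32

Answer: 32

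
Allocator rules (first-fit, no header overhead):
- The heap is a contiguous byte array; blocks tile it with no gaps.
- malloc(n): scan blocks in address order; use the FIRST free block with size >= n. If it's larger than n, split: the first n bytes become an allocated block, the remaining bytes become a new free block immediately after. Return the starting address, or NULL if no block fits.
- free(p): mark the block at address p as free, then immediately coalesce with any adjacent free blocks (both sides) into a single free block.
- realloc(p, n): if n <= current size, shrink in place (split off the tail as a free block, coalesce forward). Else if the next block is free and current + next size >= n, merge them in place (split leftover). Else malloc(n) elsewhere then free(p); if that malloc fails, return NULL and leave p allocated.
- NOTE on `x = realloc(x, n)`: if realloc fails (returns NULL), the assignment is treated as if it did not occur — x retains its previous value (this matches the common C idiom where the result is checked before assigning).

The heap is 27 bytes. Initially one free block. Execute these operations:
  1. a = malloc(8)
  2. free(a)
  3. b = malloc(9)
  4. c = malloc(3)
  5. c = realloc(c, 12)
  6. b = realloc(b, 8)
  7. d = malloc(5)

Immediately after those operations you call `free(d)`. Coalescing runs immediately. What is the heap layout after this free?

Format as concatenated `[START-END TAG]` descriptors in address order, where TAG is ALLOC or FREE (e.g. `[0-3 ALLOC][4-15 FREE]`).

Answer: [0-7 ALLOC][8-8 FREE][9-20 ALLOC][21-26 FREE]

Derivation:
Op 1: a = malloc(8) -> a = 0; heap: [0-7 ALLOC][8-26 FREE]
Op 2: free(a) -> (freed a); heap: [0-26 FREE]
Op 3: b = malloc(9) -> b = 0; heap: [0-8 ALLOC][9-26 FREE]
Op 4: c = malloc(3) -> c = 9; heap: [0-8 ALLOC][9-11 ALLOC][12-26 FREE]
Op 5: c = realloc(c, 12) -> c = 9; heap: [0-8 ALLOC][9-20 ALLOC][21-26 FREE]
Op 6: b = realloc(b, 8) -> b = 0; heap: [0-7 ALLOC][8-8 FREE][9-20 ALLOC][21-26 FREE]
Op 7: d = malloc(5) -> d = 21; heap: [0-7 ALLOC][8-8 FREE][9-20 ALLOC][21-25 ALLOC][26-26 FREE]
free(d): d = 21 -> block [21-25 ALLOC]; mark free, coalesce with adjacent free neighbors -> [0-7 ALLOC][8-8 FREE][9-20 ALLOC][21-26 FREE]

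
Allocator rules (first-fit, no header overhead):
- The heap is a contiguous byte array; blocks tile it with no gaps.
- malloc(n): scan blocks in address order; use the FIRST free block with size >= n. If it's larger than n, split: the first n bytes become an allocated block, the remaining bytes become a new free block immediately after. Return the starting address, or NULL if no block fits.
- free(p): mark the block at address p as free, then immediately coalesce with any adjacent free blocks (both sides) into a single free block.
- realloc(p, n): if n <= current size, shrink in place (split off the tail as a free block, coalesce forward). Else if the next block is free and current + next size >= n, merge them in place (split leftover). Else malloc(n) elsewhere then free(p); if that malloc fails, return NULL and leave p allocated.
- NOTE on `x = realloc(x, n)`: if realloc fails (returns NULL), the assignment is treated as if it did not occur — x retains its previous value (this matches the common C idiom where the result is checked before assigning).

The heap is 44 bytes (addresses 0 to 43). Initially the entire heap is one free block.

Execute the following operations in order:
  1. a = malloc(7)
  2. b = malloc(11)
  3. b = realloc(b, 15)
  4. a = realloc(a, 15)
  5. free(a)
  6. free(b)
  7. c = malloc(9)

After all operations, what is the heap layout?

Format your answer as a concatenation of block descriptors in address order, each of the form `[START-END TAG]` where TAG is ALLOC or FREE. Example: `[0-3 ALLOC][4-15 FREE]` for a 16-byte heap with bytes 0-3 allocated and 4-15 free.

Answer: [0-8 ALLOC][9-43 FREE]

Derivation:
Op 1: a = malloc(7) -> a = 0; heap: [0-6 ALLOC][7-43 FREE]
Op 2: b = malloc(11) -> b = 7; heap: [0-6 ALLOC][7-17 ALLOC][18-43 FREE]
Op 3: b = realloc(b, 15) -> b = 7; heap: [0-6 ALLOC][7-21 ALLOC][22-43 FREE]
Op 4: a = realloc(a, 15) -> a = 22; heap: [0-6 FREE][7-21 ALLOC][22-36 ALLOC][37-43 FREE]
Op 5: free(a) -> (freed a); heap: [0-6 FREE][7-21 ALLOC][22-43 FREE]
Op 6: free(b) -> (freed b); heap: [0-43 FREE]
Op 7: c = malloc(9) -> c = 0; heap: [0-8 ALLOC][9-43 FREE]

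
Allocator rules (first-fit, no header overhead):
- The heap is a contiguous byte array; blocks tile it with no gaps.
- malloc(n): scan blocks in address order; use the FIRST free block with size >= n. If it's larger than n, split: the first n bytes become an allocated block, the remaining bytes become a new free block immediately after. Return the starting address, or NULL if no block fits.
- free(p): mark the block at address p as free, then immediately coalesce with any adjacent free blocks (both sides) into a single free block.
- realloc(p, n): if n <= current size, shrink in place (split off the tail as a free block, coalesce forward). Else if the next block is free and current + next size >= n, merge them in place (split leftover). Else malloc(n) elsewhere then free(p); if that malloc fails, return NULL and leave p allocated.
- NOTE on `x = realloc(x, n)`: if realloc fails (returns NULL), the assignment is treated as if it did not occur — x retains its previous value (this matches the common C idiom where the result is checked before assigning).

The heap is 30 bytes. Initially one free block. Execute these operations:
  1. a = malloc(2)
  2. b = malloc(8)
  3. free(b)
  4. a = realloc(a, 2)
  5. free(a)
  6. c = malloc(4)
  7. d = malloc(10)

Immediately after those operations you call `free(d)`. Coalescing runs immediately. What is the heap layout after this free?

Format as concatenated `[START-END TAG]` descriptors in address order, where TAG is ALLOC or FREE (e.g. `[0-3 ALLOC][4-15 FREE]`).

Answer: [0-3 ALLOC][4-29 FREE]

Derivation:
Op 1: a = malloc(2) -> a = 0; heap: [0-1 ALLOC][2-29 FREE]
Op 2: b = malloc(8) -> b = 2; heap: [0-1 ALLOC][2-9 ALLOC][10-29 FREE]
Op 3: free(b) -> (freed b); heap: [0-1 ALLOC][2-29 FREE]
Op 4: a = realloc(a, 2) -> a = 0; heap: [0-1 ALLOC][2-29 FREE]
Op 5: free(a) -> (freed a); heap: [0-29 FREE]
Op 6: c = malloc(4) -> c = 0; heap: [0-3 ALLOC][4-29 FREE]
Op 7: d = malloc(10) -> d = 4; heap: [0-3 ALLOC][4-13 ALLOC][14-29 FREE]
free(d): d = 4 -> block [4-13 ALLOC]; mark free, coalesce with adjacent free neighbors -> [0-3 ALLOC][4-29 FREE]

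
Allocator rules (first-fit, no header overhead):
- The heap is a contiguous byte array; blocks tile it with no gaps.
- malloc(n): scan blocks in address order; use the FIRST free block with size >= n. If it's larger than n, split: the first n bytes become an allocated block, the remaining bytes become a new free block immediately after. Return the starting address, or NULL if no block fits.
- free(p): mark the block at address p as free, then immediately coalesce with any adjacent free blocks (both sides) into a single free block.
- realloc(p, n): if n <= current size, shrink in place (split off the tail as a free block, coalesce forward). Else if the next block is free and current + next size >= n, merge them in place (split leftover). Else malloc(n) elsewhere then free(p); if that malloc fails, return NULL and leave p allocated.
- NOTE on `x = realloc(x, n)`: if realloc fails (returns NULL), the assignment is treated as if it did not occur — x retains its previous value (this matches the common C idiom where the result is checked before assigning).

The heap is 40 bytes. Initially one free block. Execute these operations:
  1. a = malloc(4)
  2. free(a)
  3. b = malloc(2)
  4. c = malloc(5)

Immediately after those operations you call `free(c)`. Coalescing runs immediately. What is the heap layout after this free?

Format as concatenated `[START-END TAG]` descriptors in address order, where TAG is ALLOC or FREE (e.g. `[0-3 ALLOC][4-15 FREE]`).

Op 1: a = malloc(4) -> a = 0; heap: [0-3 ALLOC][4-39 FREE]
Op 2: free(a) -> (freed a); heap: [0-39 FREE]
Op 3: b = malloc(2) -> b = 0; heap: [0-1 ALLOC][2-39 FREE]
Op 4: c = malloc(5) -> c = 2; heap: [0-1 ALLOC][2-6 ALLOC][7-39 FREE]
free(c): c = 2 -> block [2-6 ALLOC]; mark free, coalesce with adjacent free neighbors -> [0-1 ALLOC][2-39 FREE]

Answer: [0-1 ALLOC][2-39 FREE]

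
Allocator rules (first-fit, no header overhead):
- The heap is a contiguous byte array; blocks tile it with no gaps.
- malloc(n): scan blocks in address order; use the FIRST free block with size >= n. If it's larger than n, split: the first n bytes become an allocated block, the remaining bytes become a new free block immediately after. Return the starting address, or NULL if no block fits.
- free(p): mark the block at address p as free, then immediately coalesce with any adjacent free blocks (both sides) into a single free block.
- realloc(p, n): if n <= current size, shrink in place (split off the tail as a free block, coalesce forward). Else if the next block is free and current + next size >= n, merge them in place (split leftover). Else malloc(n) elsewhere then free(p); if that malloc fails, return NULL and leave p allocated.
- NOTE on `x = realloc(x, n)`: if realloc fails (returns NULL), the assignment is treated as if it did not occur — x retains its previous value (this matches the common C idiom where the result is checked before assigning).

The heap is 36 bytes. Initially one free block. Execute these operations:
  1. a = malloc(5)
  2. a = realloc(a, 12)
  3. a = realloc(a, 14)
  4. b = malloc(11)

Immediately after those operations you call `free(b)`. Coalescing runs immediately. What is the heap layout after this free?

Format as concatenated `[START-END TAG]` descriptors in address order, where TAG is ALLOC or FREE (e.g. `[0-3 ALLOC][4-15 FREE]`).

Answer: [0-13 ALLOC][14-35 FREE]

Derivation:
Op 1: a = malloc(5) -> a = 0; heap: [0-4 ALLOC][5-35 FREE]
Op 2: a = realloc(a, 12) -> a = 0; heap: [0-11 ALLOC][12-35 FREE]
Op 3: a = realloc(a, 14) -> a = 0; heap: [0-13 ALLOC][14-35 FREE]
Op 4: b = malloc(11) -> b = 14; heap: [0-13 ALLOC][14-24 ALLOC][25-35 FREE]
free(b): b = 14 -> block [14-24 ALLOC]; mark free, coalesce with adjacent free neighbors -> [0-13 ALLOC][14-35 FREE]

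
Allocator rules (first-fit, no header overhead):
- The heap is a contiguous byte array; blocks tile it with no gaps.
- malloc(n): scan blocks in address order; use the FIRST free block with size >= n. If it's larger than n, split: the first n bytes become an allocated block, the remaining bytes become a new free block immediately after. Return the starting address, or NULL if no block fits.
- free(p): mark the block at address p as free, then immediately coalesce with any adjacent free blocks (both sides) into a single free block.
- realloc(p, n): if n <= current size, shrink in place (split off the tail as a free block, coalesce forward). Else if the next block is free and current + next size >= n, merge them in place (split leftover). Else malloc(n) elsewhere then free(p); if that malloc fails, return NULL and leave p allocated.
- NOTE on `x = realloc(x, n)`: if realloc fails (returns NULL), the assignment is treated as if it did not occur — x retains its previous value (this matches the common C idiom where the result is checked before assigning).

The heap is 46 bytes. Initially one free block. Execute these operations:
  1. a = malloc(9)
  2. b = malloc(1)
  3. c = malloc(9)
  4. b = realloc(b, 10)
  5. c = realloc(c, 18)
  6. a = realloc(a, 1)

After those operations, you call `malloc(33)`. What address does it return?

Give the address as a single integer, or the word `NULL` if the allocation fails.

Op 1: a = malloc(9) -> a = 0; heap: [0-8 ALLOC][9-45 FREE]
Op 2: b = malloc(1) -> b = 9; heap: [0-8 ALLOC][9-9 ALLOC][10-45 FREE]
Op 3: c = malloc(9) -> c = 10; heap: [0-8 ALLOC][9-9 ALLOC][10-18 ALLOC][19-45 FREE]
Op 4: b = realloc(b, 10) -> b = 19; heap: [0-8 ALLOC][9-9 FREE][10-18 ALLOC][19-28 ALLOC][29-45 FREE]
Op 5: c = realloc(c, 18) -> NULL (c unchanged); heap: [0-8 ALLOC][9-9 FREE][10-18 ALLOC][19-28 ALLOC][29-45 FREE]
Op 6: a = realloc(a, 1) -> a = 0; heap: [0-0 ALLOC][1-9 FREE][10-18 ALLOC][19-28 ALLOC][29-45 FREE]
malloc(33): first-fit scan over [0-0 ALLOC][1-9 FREE][10-18 ALLOC][19-28 ALLOC][29-45 FREE] -> NULL

Answer: NULL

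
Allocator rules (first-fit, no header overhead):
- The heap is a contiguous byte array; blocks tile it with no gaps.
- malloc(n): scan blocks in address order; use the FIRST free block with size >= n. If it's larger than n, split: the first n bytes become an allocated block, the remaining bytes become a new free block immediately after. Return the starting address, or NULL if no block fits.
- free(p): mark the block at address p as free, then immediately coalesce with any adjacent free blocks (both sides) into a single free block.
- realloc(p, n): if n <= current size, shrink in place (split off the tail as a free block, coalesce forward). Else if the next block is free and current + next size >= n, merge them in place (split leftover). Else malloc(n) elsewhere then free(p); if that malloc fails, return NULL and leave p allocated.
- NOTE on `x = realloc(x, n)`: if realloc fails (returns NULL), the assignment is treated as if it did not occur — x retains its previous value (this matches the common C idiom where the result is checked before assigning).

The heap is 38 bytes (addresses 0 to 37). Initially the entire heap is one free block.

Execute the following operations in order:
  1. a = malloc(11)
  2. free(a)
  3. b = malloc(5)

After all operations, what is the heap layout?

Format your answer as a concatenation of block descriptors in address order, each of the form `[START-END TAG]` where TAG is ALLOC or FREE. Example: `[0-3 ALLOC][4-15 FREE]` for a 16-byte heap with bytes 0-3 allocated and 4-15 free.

Answer: [0-4 ALLOC][5-37 FREE]

Derivation:
Op 1: a = malloc(11) -> a = 0; heap: [0-10 ALLOC][11-37 FREE]
Op 2: free(a) -> (freed a); heap: [0-37 FREE]
Op 3: b = malloc(5) -> b = 0; heap: [0-4 ALLOC][5-37 FREE]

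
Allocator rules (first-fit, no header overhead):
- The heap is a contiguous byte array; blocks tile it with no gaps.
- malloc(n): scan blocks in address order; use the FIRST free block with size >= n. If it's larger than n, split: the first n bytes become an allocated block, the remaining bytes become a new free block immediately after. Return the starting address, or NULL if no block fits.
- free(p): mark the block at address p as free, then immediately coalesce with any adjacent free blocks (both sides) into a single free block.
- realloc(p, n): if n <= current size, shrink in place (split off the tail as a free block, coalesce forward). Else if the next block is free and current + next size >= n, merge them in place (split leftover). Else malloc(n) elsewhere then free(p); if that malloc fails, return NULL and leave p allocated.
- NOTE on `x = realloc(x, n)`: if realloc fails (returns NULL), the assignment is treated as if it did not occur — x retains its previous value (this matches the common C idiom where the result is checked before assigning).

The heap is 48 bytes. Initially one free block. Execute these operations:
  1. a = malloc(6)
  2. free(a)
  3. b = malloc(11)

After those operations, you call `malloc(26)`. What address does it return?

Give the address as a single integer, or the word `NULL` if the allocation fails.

Op 1: a = malloc(6) -> a = 0; heap: [0-5 ALLOC][6-47 FREE]
Op 2: free(a) -> (freed a); heap: [0-47 FREE]
Op 3: b = malloc(11) -> b = 0; heap: [0-10 ALLOC][11-47 FREE]
malloc(26): first-fit scan over [0-10 ALLOC][11-47 FREE] -> 11

Answer: 11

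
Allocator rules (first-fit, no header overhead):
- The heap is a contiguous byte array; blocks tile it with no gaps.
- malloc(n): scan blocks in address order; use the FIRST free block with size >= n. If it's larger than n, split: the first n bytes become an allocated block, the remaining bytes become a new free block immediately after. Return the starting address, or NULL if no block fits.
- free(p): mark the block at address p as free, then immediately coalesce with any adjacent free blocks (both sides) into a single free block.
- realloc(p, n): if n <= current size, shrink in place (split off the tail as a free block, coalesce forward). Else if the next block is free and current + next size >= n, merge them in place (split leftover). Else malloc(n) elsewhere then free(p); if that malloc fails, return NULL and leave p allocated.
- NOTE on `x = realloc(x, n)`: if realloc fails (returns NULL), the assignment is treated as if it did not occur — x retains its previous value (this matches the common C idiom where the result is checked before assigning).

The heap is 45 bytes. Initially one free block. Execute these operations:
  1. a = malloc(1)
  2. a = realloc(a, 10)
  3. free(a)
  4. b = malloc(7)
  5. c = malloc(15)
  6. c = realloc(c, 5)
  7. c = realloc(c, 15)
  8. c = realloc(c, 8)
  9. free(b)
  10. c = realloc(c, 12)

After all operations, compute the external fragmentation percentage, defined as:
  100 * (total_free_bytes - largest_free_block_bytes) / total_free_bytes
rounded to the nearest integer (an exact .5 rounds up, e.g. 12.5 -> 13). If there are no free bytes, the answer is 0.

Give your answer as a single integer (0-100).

Op 1: a = malloc(1) -> a = 0; heap: [0-0 ALLOC][1-44 FREE]
Op 2: a = realloc(a, 10) -> a = 0; heap: [0-9 ALLOC][10-44 FREE]
Op 3: free(a) -> (freed a); heap: [0-44 FREE]
Op 4: b = malloc(7) -> b = 0; heap: [0-6 ALLOC][7-44 FREE]
Op 5: c = malloc(15) -> c = 7; heap: [0-6 ALLOC][7-21 ALLOC][22-44 FREE]
Op 6: c = realloc(c, 5) -> c = 7; heap: [0-6 ALLOC][7-11 ALLOC][12-44 FREE]
Op 7: c = realloc(c, 15) -> c = 7; heap: [0-6 ALLOC][7-21 ALLOC][22-44 FREE]
Op 8: c = realloc(c, 8) -> c = 7; heap: [0-6 ALLOC][7-14 ALLOC][15-44 FREE]
Op 9: free(b) -> (freed b); heap: [0-6 FREE][7-14 ALLOC][15-44 FREE]
Op 10: c = realloc(c, 12) -> c = 7; heap: [0-6 FREE][7-18 ALLOC][19-44 FREE]
Free blocks: [7 26] total_free=33 largest=26 -> 100*(33-26)/33 = 700/33 ≈ 21.212 -> rounds to 21

Answer: 21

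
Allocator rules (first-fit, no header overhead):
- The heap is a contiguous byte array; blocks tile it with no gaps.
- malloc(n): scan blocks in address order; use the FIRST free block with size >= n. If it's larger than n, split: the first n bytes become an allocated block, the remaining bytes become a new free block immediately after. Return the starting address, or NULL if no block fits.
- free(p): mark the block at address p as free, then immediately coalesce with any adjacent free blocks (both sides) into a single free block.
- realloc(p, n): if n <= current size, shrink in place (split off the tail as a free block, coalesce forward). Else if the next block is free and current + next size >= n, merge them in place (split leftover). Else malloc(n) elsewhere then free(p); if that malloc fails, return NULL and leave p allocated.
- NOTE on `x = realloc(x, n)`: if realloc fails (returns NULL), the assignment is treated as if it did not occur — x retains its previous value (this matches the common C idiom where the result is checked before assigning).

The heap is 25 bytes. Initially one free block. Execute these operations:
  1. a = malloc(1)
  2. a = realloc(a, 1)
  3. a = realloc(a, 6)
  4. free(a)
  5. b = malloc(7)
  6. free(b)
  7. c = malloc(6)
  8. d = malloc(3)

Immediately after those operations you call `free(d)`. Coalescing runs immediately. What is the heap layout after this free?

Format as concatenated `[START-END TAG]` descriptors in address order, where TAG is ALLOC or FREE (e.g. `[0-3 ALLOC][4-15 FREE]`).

Op 1: a = malloc(1) -> a = 0; heap: [0-0 ALLOC][1-24 FREE]
Op 2: a = realloc(a, 1) -> a = 0; heap: [0-0 ALLOC][1-24 FREE]
Op 3: a = realloc(a, 6) -> a = 0; heap: [0-5 ALLOC][6-24 FREE]
Op 4: free(a) -> (freed a); heap: [0-24 FREE]
Op 5: b = malloc(7) -> b = 0; heap: [0-6 ALLOC][7-24 FREE]
Op 6: free(b) -> (freed b); heap: [0-24 FREE]
Op 7: c = malloc(6) -> c = 0; heap: [0-5 ALLOC][6-24 FREE]
Op 8: d = malloc(3) -> d = 6; heap: [0-5 ALLOC][6-8 ALLOC][9-24 FREE]
free(d): d = 6 -> block [6-8 ALLOC]; mark free, coalesce with adjacent free neighbors -> [0-5 ALLOC][6-24 FREE]

Answer: [0-5 ALLOC][6-24 FREE]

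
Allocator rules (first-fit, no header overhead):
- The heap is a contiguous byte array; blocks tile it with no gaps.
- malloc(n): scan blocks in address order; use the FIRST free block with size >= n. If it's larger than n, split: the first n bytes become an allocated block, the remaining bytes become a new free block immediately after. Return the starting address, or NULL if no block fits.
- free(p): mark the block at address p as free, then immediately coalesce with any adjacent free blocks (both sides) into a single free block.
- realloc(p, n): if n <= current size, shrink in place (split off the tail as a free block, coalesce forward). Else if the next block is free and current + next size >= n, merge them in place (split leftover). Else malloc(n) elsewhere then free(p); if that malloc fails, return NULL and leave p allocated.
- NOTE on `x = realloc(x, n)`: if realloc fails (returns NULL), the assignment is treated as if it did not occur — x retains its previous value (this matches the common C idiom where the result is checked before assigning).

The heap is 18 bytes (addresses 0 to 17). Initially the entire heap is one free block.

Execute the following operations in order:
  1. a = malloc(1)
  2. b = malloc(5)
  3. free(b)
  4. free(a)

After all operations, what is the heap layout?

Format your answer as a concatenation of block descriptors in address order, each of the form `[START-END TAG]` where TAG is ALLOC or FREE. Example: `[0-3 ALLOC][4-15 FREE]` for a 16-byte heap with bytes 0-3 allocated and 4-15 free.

Answer: [0-17 FREE]

Derivation:
Op 1: a = malloc(1) -> a = 0; heap: [0-0 ALLOC][1-17 FREE]
Op 2: b = malloc(5) -> b = 1; heap: [0-0 ALLOC][1-5 ALLOC][6-17 FREE]
Op 3: free(b) -> (freed b); heap: [0-0 ALLOC][1-17 FREE]
Op 4: free(a) -> (freed a); heap: [0-17 FREE]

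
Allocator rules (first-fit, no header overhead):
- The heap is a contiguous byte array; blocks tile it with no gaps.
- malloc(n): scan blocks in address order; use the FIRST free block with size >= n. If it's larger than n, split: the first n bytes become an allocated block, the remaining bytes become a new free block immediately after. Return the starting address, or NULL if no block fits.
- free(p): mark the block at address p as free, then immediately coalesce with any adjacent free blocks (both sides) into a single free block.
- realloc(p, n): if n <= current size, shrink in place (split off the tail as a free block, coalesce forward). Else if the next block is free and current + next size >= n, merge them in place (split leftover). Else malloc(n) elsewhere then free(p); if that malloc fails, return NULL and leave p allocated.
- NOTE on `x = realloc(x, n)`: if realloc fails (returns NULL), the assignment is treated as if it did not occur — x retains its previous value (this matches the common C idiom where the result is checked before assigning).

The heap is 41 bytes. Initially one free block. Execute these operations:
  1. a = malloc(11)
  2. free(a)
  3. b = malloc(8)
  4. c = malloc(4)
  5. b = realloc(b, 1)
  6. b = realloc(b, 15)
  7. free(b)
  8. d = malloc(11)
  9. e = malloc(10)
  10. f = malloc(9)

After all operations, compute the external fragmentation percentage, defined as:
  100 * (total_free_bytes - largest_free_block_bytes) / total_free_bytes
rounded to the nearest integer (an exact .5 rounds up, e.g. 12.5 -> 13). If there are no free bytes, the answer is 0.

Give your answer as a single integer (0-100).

Op 1: a = malloc(11) -> a = 0; heap: [0-10 ALLOC][11-40 FREE]
Op 2: free(a) -> (freed a); heap: [0-40 FREE]
Op 3: b = malloc(8) -> b = 0; heap: [0-7 ALLOC][8-40 FREE]
Op 4: c = malloc(4) -> c = 8; heap: [0-7 ALLOC][8-11 ALLOC][12-40 FREE]
Op 5: b = realloc(b, 1) -> b = 0; heap: [0-0 ALLOC][1-7 FREE][8-11 ALLOC][12-40 FREE]
Op 6: b = realloc(b, 15) -> b = 12; heap: [0-7 FREE][8-11 ALLOC][12-26 ALLOC][27-40 FREE]
Op 7: free(b) -> (freed b); heap: [0-7 FREE][8-11 ALLOC][12-40 FREE]
Op 8: d = malloc(11) -> d = 12; heap: [0-7 FREE][8-11 ALLOC][12-22 ALLOC][23-40 FREE]
Op 9: e = malloc(10) -> e = 23; heap: [0-7 FREE][8-11 ALLOC][12-22 ALLOC][23-32 ALLOC][33-40 FREE]
Op 10: f = malloc(9) -> f = NULL; heap: [0-7 FREE][8-11 ALLOC][12-22 ALLOC][23-32 ALLOC][33-40 FREE]
Free blocks: [8 8] total_free=16 largest=8 -> 100*(16-8)/16 = 800/16 = 50

Answer: 50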